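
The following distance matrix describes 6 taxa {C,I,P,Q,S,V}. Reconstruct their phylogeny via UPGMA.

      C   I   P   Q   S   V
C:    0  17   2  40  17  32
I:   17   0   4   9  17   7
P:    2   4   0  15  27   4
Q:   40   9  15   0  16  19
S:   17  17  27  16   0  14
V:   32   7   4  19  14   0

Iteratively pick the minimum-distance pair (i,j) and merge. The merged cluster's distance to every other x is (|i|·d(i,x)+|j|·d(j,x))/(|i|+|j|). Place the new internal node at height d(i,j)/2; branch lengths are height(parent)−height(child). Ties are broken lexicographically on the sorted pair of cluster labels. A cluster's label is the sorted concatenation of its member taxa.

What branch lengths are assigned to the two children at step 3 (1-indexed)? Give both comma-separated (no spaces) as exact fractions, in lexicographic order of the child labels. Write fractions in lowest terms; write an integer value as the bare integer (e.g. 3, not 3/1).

7/2,7

iteration 1: select C,P (d=2); attach at lengths (1, 1); label the merged cluster CP
  updated: d(CP,I)=21/2, d(CP,Q)=55/2, d(CP,S)=22, d(CP,V)=18
iteration 2: select I,V (d=7); attach at lengths (7/2, 7/2); label the merged cluster IV
  updated: d(CP,IV)=57/4, d(IV,Q)=14, d(IV,S)=31/2
iteration 3: select IV,Q (d=14); attach at lengths (7/2, 7); label the merged cluster IQV
  updated: d(CP,IQV)=56/3, d(IQV,S)=47/3
iteration 4: select IQV,S (d=47/3); attach at lengths (5/6, 47/6); label the merged cluster IQSV
  updated: d(CP,IQSV)=39/2
iteration 5: select CP,IQSV (d=39/2); attach at lengths (35/4, 23/12); label the merged cluster CIPQSV
final tree: ((C:1,P:1):35/4,(((I:7/2,V:7/2):7/2,Q:7):5/6,S:47/6):23/12)
total length: 233/6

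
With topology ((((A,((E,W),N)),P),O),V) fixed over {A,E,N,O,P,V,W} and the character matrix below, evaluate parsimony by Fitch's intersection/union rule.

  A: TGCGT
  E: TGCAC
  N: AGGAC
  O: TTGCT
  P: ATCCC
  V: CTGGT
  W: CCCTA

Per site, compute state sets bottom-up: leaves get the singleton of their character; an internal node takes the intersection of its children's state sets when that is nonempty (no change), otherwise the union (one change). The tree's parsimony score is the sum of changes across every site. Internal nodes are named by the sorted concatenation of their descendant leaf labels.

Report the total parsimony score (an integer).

[col 0] EW: children E:{T}, W:{C} ∪→ {C,T}; cost 1
[col 0] ENW: children EW:{C,T}, N:{A} ∪→ {A,C,T}; cost 1
[col 0] AENW: children A:{T}, ENW:{A,C,T} ∩→ {T}; cost 0
[col 0] AENPW: children AENW:{T}, P:{A} ∪→ {A,T}; cost 1
[col 0] AENOPW: children AENPW:{A,T}, O:{T} ∩→ {T}; cost 0
[col 0] AENOPVW: children AENOPW:{T}, V:{C} ∪→ {C,T}; cost 1
[col 1] EW: children E:{G}, W:{C} ∪→ {C,G}; cost 1
[col 1] ENW: children EW:{C,G}, N:{G} ∩→ {G}; cost 0
[col 1] AENW: children A:{G}, ENW:{G} ∩→ {G}; cost 0
[col 1] AENPW: children AENW:{G}, P:{T} ∪→ {G,T}; cost 1
[col 1] AENOPW: children AENPW:{G,T}, O:{T} ∩→ {T}; cost 0
[col 1] AENOPVW: children AENOPW:{T}, V:{T} ∩→ {T}; cost 0
[col 2] EW: children E:{C}, W:{C} ∩→ {C}; cost 0
[col 2] ENW: children EW:{C}, N:{G} ∪→ {C,G}; cost 1
[col 2] AENW: children A:{C}, ENW:{C,G} ∩→ {C}; cost 0
[col 2] AENPW: children AENW:{C}, P:{C} ∩→ {C}; cost 0
[col 2] AENOPW: children AENPW:{C}, O:{G} ∪→ {C,G}; cost 1
[col 2] AENOPVW: children AENOPW:{C,G}, V:{G} ∩→ {G}; cost 0
[col 3] EW: children E:{A}, W:{T} ∪→ {A,T}; cost 1
[col 3] ENW: children EW:{A,T}, N:{A} ∩→ {A}; cost 0
[col 3] AENW: children A:{G}, ENW:{A} ∪→ {A,G}; cost 1
[col 3] AENPW: children AENW:{A,G}, P:{C} ∪→ {A,C,G}; cost 1
[col 3] AENOPW: children AENPW:{A,C,G}, O:{C} ∩→ {C}; cost 0
[col 3] AENOPVW: children AENOPW:{C}, V:{G} ∪→ {C,G}; cost 1
[col 4] EW: children E:{C}, W:{A} ∪→ {A,C}; cost 1
[col 4] ENW: children EW:{A,C}, N:{C} ∩→ {C}; cost 0
[col 4] AENW: children A:{T}, ENW:{C} ∪→ {C,T}; cost 1
[col 4] AENPW: children AENW:{C,T}, P:{C} ∩→ {C}; cost 0
[col 4] AENOPW: children AENPW:{C}, O:{T} ∪→ {C,T}; cost 1
[col 4] AENOPVW: children AENOPW:{C,T}, V:{T} ∩→ {T}; cost 0
per-site changes: [4, 2, 2, 4, 3]; total = 15

15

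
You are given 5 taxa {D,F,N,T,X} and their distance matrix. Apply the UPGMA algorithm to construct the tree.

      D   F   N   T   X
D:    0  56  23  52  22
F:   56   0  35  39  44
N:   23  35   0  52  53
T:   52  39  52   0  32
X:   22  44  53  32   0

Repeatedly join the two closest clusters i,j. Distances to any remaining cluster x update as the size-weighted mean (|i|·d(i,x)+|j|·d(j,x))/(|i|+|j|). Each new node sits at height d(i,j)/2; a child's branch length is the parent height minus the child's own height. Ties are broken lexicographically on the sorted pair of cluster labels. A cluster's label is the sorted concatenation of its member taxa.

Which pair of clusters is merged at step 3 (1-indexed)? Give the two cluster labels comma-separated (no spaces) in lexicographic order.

step 1: merge (D,X) at d=22; branch lengths D→11, X→11; new cluster DX
  updated: d(DX,F)=50, d(DX,N)=38, d(DX,T)=42
step 2: merge (F,N) at d=35; branch lengths F→35/2, N→35/2; new cluster FN
  updated: d(DX,FN)=44, d(FN,T)=91/2
step 3: merge (DX,T) at d=42; branch lengths DX→10, T→21; new cluster DTX
  updated: d(DTX,FN)=89/2
step 4: merge (DTX,FN) at d=89/2; branch lengths DTX→5/4, FN→19/4; new cluster DFNTX
final tree: (((D:11,X:11):10,T:21):5/4,(F:35/2,N:35/2):19/4)
total length: 94

DX,T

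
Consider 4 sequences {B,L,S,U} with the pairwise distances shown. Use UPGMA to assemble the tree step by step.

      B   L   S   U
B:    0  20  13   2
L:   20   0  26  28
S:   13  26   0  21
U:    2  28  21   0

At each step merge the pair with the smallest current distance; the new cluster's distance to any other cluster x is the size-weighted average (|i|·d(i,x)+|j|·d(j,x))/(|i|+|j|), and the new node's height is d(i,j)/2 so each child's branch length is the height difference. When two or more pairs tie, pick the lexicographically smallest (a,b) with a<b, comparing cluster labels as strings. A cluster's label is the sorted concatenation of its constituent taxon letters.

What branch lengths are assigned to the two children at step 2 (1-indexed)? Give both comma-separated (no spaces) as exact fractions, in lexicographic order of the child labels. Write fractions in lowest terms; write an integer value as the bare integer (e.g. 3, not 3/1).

step 1: merge (B,U) at d=2; branch lengths B→1, U→1; new cluster BU
  updated: d(BU,L)=24, d(BU,S)=17
step 2: merge (BU,S) at d=17; branch lengths BU→15/2, S→17/2; new cluster BSU
  updated: d(BSU,L)=74/3
step 3: merge (BSU,L) at d=74/3; branch lengths BSU→23/6, L→37/3; new cluster BLSU
final tree: (((B:1,U:1):15/2,S:17/2):23/6,L:37/3)
total length: 205/6

15/2,17/2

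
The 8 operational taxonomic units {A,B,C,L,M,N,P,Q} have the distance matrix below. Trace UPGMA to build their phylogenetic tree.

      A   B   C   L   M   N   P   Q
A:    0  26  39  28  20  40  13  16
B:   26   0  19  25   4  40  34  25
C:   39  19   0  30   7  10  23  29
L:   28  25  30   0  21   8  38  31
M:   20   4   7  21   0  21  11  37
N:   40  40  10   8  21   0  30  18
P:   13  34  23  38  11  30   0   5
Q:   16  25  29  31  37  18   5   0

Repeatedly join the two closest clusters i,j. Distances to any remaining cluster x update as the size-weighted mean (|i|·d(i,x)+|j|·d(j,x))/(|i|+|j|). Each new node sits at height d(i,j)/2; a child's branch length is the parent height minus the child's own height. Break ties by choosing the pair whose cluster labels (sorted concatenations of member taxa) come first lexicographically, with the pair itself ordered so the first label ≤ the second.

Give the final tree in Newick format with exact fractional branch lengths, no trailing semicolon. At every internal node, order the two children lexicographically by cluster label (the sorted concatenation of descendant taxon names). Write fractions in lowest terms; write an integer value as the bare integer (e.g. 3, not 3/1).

iteration 1: select B,M (d=4); attach at lengths (2, 2); label the merged cluster BM
  updated: d(A,BM)=23, d(BM,C)=13, d(BM,L)=23, d(BM,N)=61/2, d(BM,P)=45/2, d(BM,Q)=31
iteration 2: select P,Q (d=5); attach at lengths (5/2, 5/2); label the merged cluster PQ
  updated: d(A,PQ)=29/2, d(BM,PQ)=107/4, d(C,PQ)=26, d(L,PQ)=69/2, d(N,PQ)=24
iteration 3: select L,N (d=8); attach at lengths (4, 4); label the merged cluster LN
  updated: d(A,LN)=34, d(BM,LN)=107/4, d(C,LN)=20, d(LN,PQ)=117/4
iteration 4: select BM,C (d=13); attach at lengths (9/2, 13/2); label the merged cluster BCM
  updated: d(A,BCM)=85/3, d(BCM,LN)=49/2, d(BCM,PQ)=53/2
iteration 5: select A,PQ (d=29/2); attach at lengths (29/4, 19/4); label the merged cluster APQ
  updated: d(APQ,BCM)=244/9, d(APQ,LN)=185/6
iteration 6: select BCM,LN (d=49/2); attach at lengths (23/4, 33/4); label the merged cluster BCLMN
  updated: d(APQ,BCLMN)=143/5
iteration 7: select APQ,BCLMN (d=143/5); attach at lengths (141/20, 41/20); label the merged cluster ABCLMNPQ
final tree: ((A:29/4,(P:5/2,Q:5/2):19/4):141/20,(((B:2,M:2):9/2,C:13/2):23/4,(L:4,N:4):33/4):41/20)
total length: 631/10

((A:29/4,(P:5/2,Q:5/2):19/4):141/20,(((B:2,M:2):9/2,C:13/2):23/4,(L:4,N:4):33/4):41/20)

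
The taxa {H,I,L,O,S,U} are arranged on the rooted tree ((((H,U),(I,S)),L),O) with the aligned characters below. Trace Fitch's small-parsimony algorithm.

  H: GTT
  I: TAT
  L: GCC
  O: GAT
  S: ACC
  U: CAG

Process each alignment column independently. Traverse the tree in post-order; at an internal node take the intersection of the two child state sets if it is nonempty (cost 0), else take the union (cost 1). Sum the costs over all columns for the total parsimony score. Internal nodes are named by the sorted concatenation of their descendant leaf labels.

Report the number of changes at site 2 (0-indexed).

HU@0: {G} ∪ {C} = {C,G} (union, +1)
IS@0: {T} ∪ {A} = {A,T} (union, +1)
HISU@0: {C,G} ∪ {A,T} = {A,C,G,T} (union, +1)
HILSU@0: {A,C,G,T} ∩ {G} = {G} (intersection, +0)
HILOSU@0: {G} ∩ {G} = {G} (intersection, +0)
HU@1: {T} ∪ {A} = {A,T} (union, +1)
IS@1: {A} ∪ {C} = {A,C} (union, +1)
HISU@1: {A,T} ∩ {A,C} = {A} (intersection, +0)
HILSU@1: {A} ∪ {C} = {A,C} (union, +1)
HILOSU@1: {A,C} ∩ {A} = {A} (intersection, +0)
HU@2: {T} ∪ {G} = {G,T} (union, +1)
IS@2: {T} ∪ {C} = {C,T} (union, +1)
HISU@2: {G,T} ∩ {C,T} = {T} (intersection, +0)
HILSU@2: {T} ∪ {C} = {C,T} (union, +1)
HILOSU@2: {C,T} ∩ {T} = {T} (intersection, +0)
per-site changes: [3, 3, 3]; total = 9

3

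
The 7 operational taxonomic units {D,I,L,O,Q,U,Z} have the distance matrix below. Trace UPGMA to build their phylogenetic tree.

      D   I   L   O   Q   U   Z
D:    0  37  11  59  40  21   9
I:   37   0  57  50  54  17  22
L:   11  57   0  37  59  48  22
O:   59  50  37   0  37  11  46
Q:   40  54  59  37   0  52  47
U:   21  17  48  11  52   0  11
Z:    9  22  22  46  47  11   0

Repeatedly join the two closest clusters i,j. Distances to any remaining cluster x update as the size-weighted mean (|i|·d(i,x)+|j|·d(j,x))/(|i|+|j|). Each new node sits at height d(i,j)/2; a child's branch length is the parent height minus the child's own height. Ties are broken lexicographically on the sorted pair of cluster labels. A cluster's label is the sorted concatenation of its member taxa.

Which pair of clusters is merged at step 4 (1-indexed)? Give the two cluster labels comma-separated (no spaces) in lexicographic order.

I,OU

step 1: merge (D,Z) at d=9; branch lengths D→9/2, Z→9/2; new cluster DZ
  updated: d(DZ,I)=59/2, d(DZ,L)=33/2, d(DZ,O)=105/2, d(DZ,Q)=87/2, d(DZ,U)=16
step 2: merge (O,U) at d=11; branch lengths O→11/2, U→11/2; new cluster OU
  updated: d(DZ,OU)=137/4, d(I,OU)=67/2, d(L,OU)=85/2, d(OU,Q)=89/2
step 3: merge (DZ,L) at d=33/2; branch lengths DZ→15/4, L→33/4; new cluster DLZ
  updated: d(DLZ,I)=116/3, d(DLZ,OU)=37, d(DLZ,Q)=146/3
step 4: merge (I,OU) at d=67/2; branch lengths I→67/4, OU→45/4; new cluster IOU
  updated: d(DLZ,IOU)=338/9, d(IOU,Q)=143/3
step 5: merge (DLZ,IOU) at d=338/9; branch lengths DLZ→379/36, IOU→73/36; new cluster DILOUZ
  updated: d(DILOUZ,Q)=289/6
step 6: merge (DILOUZ,Q) at d=289/6; branch lengths DILOUZ→191/36, Q→289/12; new cluster DILOQUZ
final tree: ((((D:9/2,Z:9/2):15/4,L:33/4):379/36,(I:67/4,(O:11/2,U:11/2):45/4):73/36):191/36,Q:289/12)
total length: 1835/18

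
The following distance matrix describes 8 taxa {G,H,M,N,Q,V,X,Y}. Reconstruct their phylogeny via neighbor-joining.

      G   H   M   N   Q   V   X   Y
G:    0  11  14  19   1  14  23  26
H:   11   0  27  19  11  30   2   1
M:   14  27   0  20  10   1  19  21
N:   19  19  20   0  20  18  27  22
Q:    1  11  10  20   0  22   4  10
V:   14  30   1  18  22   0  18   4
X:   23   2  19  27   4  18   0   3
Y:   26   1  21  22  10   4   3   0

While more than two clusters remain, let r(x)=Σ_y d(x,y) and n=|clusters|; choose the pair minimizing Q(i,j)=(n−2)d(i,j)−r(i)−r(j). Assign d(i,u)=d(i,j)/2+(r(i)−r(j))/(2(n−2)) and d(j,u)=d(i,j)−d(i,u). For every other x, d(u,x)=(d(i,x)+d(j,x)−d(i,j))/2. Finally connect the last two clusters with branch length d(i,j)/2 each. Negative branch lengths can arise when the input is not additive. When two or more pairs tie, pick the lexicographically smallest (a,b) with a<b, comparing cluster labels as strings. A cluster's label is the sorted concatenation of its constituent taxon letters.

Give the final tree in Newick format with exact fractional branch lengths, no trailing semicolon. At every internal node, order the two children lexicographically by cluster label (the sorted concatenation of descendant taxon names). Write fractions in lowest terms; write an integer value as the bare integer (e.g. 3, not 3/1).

(((((G:37/10,Q:-27/10):55/12,((M:11/12,V:1/12):59/8,N:89/8):8/3):127/16,X:25/16):7/16,H:3/16):13/32,Y:13/32)

iteration 1: select M,V (d=1, Q=-213); attach at lengths (11/12, 1/12); label the merged cluster MV
  updated: d(G,MV)=27/2, d(H,MV)=28, d(MV,N)=37/2, d(MV,Q)=31/2, d(MV,X)=18, d(MV,Y)=12
iteration 2: select G,Q (d=1, Q=-150); attach at lengths (37/10, -27/10); label the merged cluster GQ
  updated: d(GQ,H)=21/2, d(GQ,MV)=14, d(GQ,N)=19, d(GQ,X)=13, d(GQ,Y)=35/2
iteration 3: select MV,N (d=37/2, Q=-122); attach at lengths (59/8, 89/8); label the merged cluster MNV
  updated: d(GQ,MNV)=29/4, d(H,MNV)=57/4, d(MNV,X)=53/4, d(MNV,Y)=31/4
iteration 4: select GQ,MNV (d=29/4, Q=-69); attach at lengths (55/12, 8/3); label the merged cluster GMNQV
  updated: d(GMNQV,H)=35/4, d(GMNQV,X)=19/2, d(GMNQV,Y)=9
iteration 5: select GMNQV,X (d=19/2, Q=-91/4); attach at lengths (127/16, 25/16); label the merged cluster GMNQVX
  updated: d(GMNQVX,H)=5/8, d(GMNQVX,Y)=5/4
iteration 6: select GMNQVX,H (d=5/8, Q=-23/8); attach at lengths (7/16, 3/16); label the merged cluster GHMNQVX
  updated: d(GHMNQVX,Y)=13/16
iteration 7: select GHMNQVX,Y (d=13/16); attach at lengths (13/32, 13/32); label the merged cluster GHMNQVXY
final tree: (((((G:37/10,Q:-27/10):55/12,((M:11/12,V:1/12):59/8,N:89/8):8/3):127/16,X:25/16):7/16,H:3/16):13/32,Y:13/32)
total length: 619/16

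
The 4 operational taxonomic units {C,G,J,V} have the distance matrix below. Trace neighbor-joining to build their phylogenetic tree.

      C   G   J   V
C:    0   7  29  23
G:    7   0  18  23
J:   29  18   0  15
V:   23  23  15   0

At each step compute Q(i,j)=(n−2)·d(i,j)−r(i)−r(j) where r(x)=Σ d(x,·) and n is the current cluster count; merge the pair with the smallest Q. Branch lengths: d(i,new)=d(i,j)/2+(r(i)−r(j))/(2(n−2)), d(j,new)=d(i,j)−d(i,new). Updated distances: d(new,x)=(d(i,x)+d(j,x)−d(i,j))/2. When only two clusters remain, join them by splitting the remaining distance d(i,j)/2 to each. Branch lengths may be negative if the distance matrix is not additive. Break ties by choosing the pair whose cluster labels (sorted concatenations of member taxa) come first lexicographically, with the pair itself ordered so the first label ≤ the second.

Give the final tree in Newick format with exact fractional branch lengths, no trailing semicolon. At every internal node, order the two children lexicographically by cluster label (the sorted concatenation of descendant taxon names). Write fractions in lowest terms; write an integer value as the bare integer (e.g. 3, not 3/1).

iteration 1: select C,G (d=7, Q=-93); attach at lengths (25/4, 3/4); label the merged cluster CG
  updated: d(CG,J)=20, d(CG,V)=39/2
iteration 2: select CG,J (d=20, Q=-109/2); attach at lengths (49/4, 31/4); label the merged cluster CGJ
  updated: d(CGJ,V)=29/4
iteration 3: select CGJ,V (d=29/4); attach at lengths (29/8, 29/8); label the merged cluster CGJV
final tree: (((C:25/4,G:3/4):49/4,J:31/4):29/8,V:29/8)
total length: 137/4

(((C:25/4,G:3/4):49/4,J:31/4):29/8,V:29/8)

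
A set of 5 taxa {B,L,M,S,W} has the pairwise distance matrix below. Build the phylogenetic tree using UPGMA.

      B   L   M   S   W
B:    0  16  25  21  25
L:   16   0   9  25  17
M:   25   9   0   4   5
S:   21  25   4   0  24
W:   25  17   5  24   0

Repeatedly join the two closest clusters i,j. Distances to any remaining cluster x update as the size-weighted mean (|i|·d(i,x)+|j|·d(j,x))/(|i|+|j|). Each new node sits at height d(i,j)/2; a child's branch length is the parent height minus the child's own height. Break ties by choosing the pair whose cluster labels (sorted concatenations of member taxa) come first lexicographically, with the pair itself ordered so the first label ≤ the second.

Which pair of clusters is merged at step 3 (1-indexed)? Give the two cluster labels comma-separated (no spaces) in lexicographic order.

step 1: merge (M,S) at d=4; branch lengths M→2, S→2; new cluster MS
  updated: d(B,MS)=23, d(L,MS)=17, d(MS,W)=29/2
step 2: merge (MS,W) at d=29/2; branch lengths MS→21/4, W→29/4; new cluster MSW
  updated: d(B,MSW)=71/3, d(L,MSW)=17
step 3: merge (B,L) at d=16; branch lengths B→8, L→8; new cluster BL
  updated: d(BL,MSW)=61/3
step 4: merge (BL,MSW) at d=61/3; branch lengths BL→13/6, MSW→35/12; new cluster BLMSW
final tree: ((B:8,L:8):13/6,((M:2,S:2):21/4,W:29/4):35/12)
total length: 451/12

B,L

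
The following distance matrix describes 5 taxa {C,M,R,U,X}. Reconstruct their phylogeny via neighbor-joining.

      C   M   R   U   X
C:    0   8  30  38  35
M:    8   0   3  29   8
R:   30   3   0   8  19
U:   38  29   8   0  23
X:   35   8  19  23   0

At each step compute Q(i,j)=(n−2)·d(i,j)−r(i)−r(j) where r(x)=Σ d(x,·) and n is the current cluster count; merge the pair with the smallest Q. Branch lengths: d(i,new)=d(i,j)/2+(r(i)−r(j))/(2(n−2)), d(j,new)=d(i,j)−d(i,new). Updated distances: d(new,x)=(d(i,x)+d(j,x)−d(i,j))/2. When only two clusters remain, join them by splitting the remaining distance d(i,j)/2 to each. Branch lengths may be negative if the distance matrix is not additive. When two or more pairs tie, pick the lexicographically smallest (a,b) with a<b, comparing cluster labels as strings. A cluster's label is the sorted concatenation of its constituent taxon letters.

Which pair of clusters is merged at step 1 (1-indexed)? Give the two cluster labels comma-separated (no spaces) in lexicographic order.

1. join C+M (d=8, Q=-135) ⇒ CM; edges |C|=29/2, |M|=-13/2
  updated: d(CM,R)=25/2, d(CM,U)=59/2, d(CM,X)=35/2
2. join CM+X (d=35/2, Q=-84) ⇒ CMX; edges |CM|=35/4, |X|=35/4
  updated: d(CMX,R)=7, d(CMX,U)=35/2
3. join CMX+R (d=7, Q=-65/2) ⇒ CMRX; edges |CMX|=33/4, |R|=-5/4
  updated: d(CMRX,U)=37/4
4. join CMRX+U (d=37/4) ⇒ CMRUX; edges |CMRX|=37/8, |U|=37/8
final tree: ((((C:29/2,M:-13/2):35/4,X:35/4):33/4,R:-5/4):37/8,U:37/8)
total length: 167/4

C,M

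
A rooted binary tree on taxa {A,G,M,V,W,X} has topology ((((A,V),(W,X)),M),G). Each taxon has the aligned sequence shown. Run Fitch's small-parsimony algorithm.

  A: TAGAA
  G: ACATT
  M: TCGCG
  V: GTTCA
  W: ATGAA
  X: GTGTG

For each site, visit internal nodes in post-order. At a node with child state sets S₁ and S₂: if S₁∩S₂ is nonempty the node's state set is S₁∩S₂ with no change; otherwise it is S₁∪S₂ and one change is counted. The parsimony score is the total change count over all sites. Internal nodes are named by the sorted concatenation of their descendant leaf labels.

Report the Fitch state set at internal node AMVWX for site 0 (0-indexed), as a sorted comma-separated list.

G,T

AV@0: {T} ∪ {G} = {G,T} (union, +1)
WX@0: {A} ∪ {G} = {A,G} (union, +1)
AVWX@0: {G,T} ∩ {A,G} = {G} (intersection, +0)
AMVWX@0: {G} ∪ {T} = {G,T} (union, +1)
AGMVWX@0: {G,T} ∪ {A} = {A,G,T} (union, +1)
AV@1: {A} ∪ {T} = {A,T} (union, +1)
WX@1: {T} ∩ {T} = {T} (intersection, +0)
AVWX@1: {A,T} ∩ {T} = {T} (intersection, +0)
AMVWX@1: {T} ∪ {C} = {C,T} (union, +1)
AGMVWX@1: {C,T} ∩ {C} = {C} (intersection, +0)
AV@2: {G} ∪ {T} = {G,T} (union, +1)
WX@2: {G} ∩ {G} = {G} (intersection, +0)
AVWX@2: {G,T} ∩ {G} = {G} (intersection, +0)
AMVWX@2: {G} ∩ {G} = {G} (intersection, +0)
AGMVWX@2: {G} ∪ {A} = {A,G} (union, +1)
AV@3: {A} ∪ {C} = {A,C} (union, +1)
WX@3: {A} ∪ {T} = {A,T} (union, +1)
AVWX@3: {A,C} ∩ {A,T} = {A} (intersection, +0)
AMVWX@3: {A} ∪ {C} = {A,C} (union, +1)
AGMVWX@3: {A,C} ∪ {T} = {A,C,T} (union, +1)
AV@4: {A} ∩ {A} = {A} (intersection, +0)
WX@4: {A} ∪ {G} = {A,G} (union, +1)
AVWX@4: {A} ∩ {A,G} = {A} (intersection, +0)
AMVWX@4: {A} ∪ {G} = {A,G} (union, +1)
AGMVWX@4: {A,G} ∪ {T} = {A,G,T} (union, +1)
per-site changes: [4, 2, 2, 4, 3]; total = 15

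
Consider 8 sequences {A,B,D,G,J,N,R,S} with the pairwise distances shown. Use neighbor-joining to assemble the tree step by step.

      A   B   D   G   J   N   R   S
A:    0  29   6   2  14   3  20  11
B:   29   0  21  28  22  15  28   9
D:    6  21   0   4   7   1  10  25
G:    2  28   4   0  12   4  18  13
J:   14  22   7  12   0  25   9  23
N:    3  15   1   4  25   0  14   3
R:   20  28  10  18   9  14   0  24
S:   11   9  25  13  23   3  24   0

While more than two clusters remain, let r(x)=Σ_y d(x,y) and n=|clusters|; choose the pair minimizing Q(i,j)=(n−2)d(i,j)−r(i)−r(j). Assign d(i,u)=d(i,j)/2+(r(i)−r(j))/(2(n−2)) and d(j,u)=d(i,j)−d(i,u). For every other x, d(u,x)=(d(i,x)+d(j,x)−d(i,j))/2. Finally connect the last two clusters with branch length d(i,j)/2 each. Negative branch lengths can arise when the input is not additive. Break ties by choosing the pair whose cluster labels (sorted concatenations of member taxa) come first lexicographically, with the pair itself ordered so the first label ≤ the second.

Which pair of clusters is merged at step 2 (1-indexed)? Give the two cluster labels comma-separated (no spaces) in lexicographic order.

J,R

iteration 1: select B,S (d=9, Q=-206); attach at lengths (49/6, 5/6); label the merged cluster BS
  updated: d(A,BS)=31/2, d(BS,D)=37/2, d(BS,G)=16, d(BS,J)=18, d(BS,N)=9/2, d(BS,R)=43/2
iteration 2: select J,R (d=9, Q=-265/2); attach at lengths (15/4, 21/4); label the merged cluster JR
  updated: d(A,JR)=25/2, d(BS,JR)=61/4, d(D,JR)=4, d(G,JR)=21/2, d(JR,N)=15
iteration 3: select BS,N (d=9/2, Q=-317/4); attach at lengths (241/32, -97/32); label the merged cluster BNS
  updated: d(A,BNS)=7, d(BNS,D)=15/2, d(BNS,G)=31/4, d(BNS,JR)=103/8
iteration 4: select D,JR (d=4, Q=-395/8); attach at lengths (-17/16, 81/16); label the merged cluster DJR
  updated: d(A,DJR)=29/4, d(BNS,DJR)=131/16, d(DJR,G)=21/4
iteration 5: select A,G (d=2, Q=-109/4); attach at lengths (21/16, 11/16); label the merged cluster AG
  updated: d(AG,BNS)=51/8, d(AG,DJR)=21/4
iteration 6: select AG,BNS (d=51/8, Q=-317/16); attach at lengths (55/32, 149/32); label the merged cluster ABGNS
  updated: d(ABGNS,DJR)=113/32
iteration 7: select ABGNS,DJR (d=113/32); attach at lengths (113/64, 113/64); label the merged cluster ABDGJNRS
final tree: (((A:21/16,G:11/16):55/32,((B:49/6,S:5/6):241/32,N:-97/32):149/32):113/64,(D:-17/16,(J:15/4,R:21/4):81/16):113/64)
total length: 1229/32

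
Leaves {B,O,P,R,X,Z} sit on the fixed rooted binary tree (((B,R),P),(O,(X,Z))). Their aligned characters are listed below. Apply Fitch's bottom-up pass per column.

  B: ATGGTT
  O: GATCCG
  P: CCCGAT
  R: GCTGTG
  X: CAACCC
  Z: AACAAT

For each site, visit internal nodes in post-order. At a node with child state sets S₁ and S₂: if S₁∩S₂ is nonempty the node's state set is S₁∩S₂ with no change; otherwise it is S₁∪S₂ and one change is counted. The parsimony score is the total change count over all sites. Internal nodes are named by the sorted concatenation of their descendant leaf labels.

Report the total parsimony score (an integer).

BR@0: {A} ∪ {G} = {A,G} (union, +1)
BPR@0: {A,G} ∪ {C} = {A,C,G} (union, +1)
XZ@0: {C} ∪ {A} = {A,C} (union, +1)
OXZ@0: {G} ∪ {A,C} = {A,C,G} (union, +1)
BOPRXZ@0: {A,C,G} ∩ {A,C,G} = {A,C,G} (intersection, +0)
BR@1: {T} ∪ {C} = {C,T} (union, +1)
BPR@1: {C,T} ∩ {C} = {C} (intersection, +0)
XZ@1: {A} ∩ {A} = {A} (intersection, +0)
OXZ@1: {A} ∩ {A} = {A} (intersection, +0)
BOPRXZ@1: {C} ∪ {A} = {A,C} (union, +1)
BR@2: {G} ∪ {T} = {G,T} (union, +1)
BPR@2: {G,T} ∪ {C} = {C,G,T} (union, +1)
XZ@2: {A} ∪ {C} = {A,C} (union, +1)
OXZ@2: {T} ∪ {A,C} = {A,C,T} (union, +1)
BOPRXZ@2: {C,G,T} ∩ {A,C,T} = {C,T} (intersection, +0)
BR@3: {G} ∩ {G} = {G} (intersection, +0)
BPR@3: {G} ∩ {G} = {G} (intersection, +0)
XZ@3: {C} ∪ {A} = {A,C} (union, +1)
OXZ@3: {C} ∩ {A,C} = {C} (intersection, +0)
BOPRXZ@3: {G} ∪ {C} = {C,G} (union, +1)
BR@4: {T} ∩ {T} = {T} (intersection, +0)
BPR@4: {T} ∪ {A} = {A,T} (union, +1)
XZ@4: {C} ∪ {A} = {A,C} (union, +1)
OXZ@4: {C} ∩ {A,C} = {C} (intersection, +0)
BOPRXZ@4: {A,T} ∪ {C} = {A,C,T} (union, +1)
BR@5: {T} ∪ {G} = {G,T} (union, +1)
BPR@5: {G,T} ∩ {T} = {T} (intersection, +0)
XZ@5: {C} ∪ {T} = {C,T} (union, +1)
OXZ@5: {G} ∪ {C,T} = {C,G,T} (union, +1)
BOPRXZ@5: {T} ∩ {C,G,T} = {T} (intersection, +0)
per-site changes: [4, 2, 4, 2, 3, 3]; total = 18

18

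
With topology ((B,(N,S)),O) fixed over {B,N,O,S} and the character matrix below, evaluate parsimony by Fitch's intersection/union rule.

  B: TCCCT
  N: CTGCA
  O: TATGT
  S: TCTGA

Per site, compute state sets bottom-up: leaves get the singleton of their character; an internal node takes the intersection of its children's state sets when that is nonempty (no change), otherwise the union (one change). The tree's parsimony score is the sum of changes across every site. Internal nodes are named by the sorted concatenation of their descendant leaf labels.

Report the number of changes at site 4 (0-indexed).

site 0, node NS: N={C} ∪ S={T} → {C,T} (+1)
site 0, node BNS: B={T} ∩ NS={C,T} → {T} (+0)
site 0, node BNOS: BNS={T} ∩ O={T} → {T} (+0)
site 1, node NS: N={T} ∪ S={C} → {C,T} (+1)
site 1, node BNS: B={C} ∩ NS={C,T} → {C} (+0)
site 1, node BNOS: BNS={C} ∪ O={A} → {A,C} (+1)
site 2, node NS: N={G} ∪ S={T} → {G,T} (+1)
site 2, node BNS: B={C} ∪ NS={G,T} → {C,G,T} (+1)
site 2, node BNOS: BNS={C,G,T} ∩ O={T} → {T} (+0)
site 3, node NS: N={C} ∪ S={G} → {C,G} (+1)
site 3, node BNS: B={C} ∩ NS={C,G} → {C} (+0)
site 3, node BNOS: BNS={C} ∪ O={G} → {C,G} (+1)
site 4, node NS: N={A} ∩ S={A} → {A} (+0)
site 4, node BNS: B={T} ∪ NS={A} → {A,T} (+1)
site 4, node BNOS: BNS={A,T} ∩ O={T} → {T} (+0)
per-site changes: [1, 2, 2, 2, 1]; total = 8

1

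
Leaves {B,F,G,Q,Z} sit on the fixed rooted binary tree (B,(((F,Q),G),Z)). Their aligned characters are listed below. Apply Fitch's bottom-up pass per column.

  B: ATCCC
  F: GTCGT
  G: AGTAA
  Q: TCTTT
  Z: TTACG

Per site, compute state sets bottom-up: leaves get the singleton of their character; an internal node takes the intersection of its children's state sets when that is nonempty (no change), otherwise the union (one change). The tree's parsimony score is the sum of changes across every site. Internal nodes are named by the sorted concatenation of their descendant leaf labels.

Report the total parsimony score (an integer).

14

site 0, node FQ: F={G} ∪ Q={T} → {G,T} (+1)
site 0, node FGQ: FQ={G,T} ∪ G={A} → {A,G,T} (+1)
site 0, node FGQZ: FGQ={A,G,T} ∩ Z={T} → {T} (+0)
site 0, node BFGQZ: B={A} ∪ FGQZ={T} → {A,T} (+1)
site 1, node FQ: F={T} ∪ Q={C} → {C,T} (+1)
site 1, node FGQ: FQ={C,T} ∪ G={G} → {C,G,T} (+1)
site 1, node FGQZ: FGQ={C,G,T} ∩ Z={T} → {T} (+0)
site 1, node BFGQZ: B={T} ∩ FGQZ={T} → {T} (+0)
site 2, node FQ: F={C} ∪ Q={T} → {C,T} (+1)
site 2, node FGQ: FQ={C,T} ∩ G={T} → {T} (+0)
site 2, node FGQZ: FGQ={T} ∪ Z={A} → {A,T} (+1)
site 2, node BFGQZ: B={C} ∪ FGQZ={A,T} → {A,C,T} (+1)
site 3, node FQ: F={G} ∪ Q={T} → {G,T} (+1)
site 3, node FGQ: FQ={G,T} ∪ G={A} → {A,G,T} (+1)
site 3, node FGQZ: FGQ={A,G,T} ∪ Z={C} → {A,C,G,T} (+1)
site 3, node BFGQZ: B={C} ∩ FGQZ={A,C,G,T} → {C} (+0)
site 4, node FQ: F={T} ∩ Q={T} → {T} (+0)
site 4, node FGQ: FQ={T} ∪ G={A} → {A,T} (+1)
site 4, node FGQZ: FGQ={A,T} ∪ Z={G} → {A,G,T} (+1)
site 4, node BFGQZ: B={C} ∪ FGQZ={A,G,T} → {A,C,G,T} (+1)
per-site changes: [3, 2, 3, 3, 3]; total = 14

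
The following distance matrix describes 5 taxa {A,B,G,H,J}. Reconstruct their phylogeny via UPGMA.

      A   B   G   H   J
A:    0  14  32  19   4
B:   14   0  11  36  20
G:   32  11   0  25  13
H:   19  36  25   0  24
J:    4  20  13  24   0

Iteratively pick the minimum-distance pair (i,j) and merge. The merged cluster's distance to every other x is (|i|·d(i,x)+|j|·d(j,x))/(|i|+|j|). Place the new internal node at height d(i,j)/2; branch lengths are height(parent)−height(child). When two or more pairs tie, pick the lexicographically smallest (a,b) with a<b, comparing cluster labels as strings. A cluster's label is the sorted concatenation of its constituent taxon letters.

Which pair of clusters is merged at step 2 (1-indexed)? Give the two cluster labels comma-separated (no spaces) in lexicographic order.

1. join A+J (d=4) ⇒ AJ; edges |A|=2, |J|=2
  updated: d(AJ,B)=17, d(AJ,G)=45/2, d(AJ,H)=43/2
2. join B+G (d=11) ⇒ BG; edges |B|=11/2, |G|=11/2
  updated: d(AJ,BG)=79/4, d(BG,H)=61/2
3. join AJ+BG (d=79/4) ⇒ ABGJ; edges |AJ|=63/8, |BG|=35/8
  updated: d(ABGJ,H)=26
4. join ABGJ+H (d=26) ⇒ ABGHJ; edges |ABGJ|=25/8, |H|=13
final tree: (((A:2,J:2):63/8,(B:11/2,G:11/2):35/8):25/8,H:13)
total length: 347/8

B,G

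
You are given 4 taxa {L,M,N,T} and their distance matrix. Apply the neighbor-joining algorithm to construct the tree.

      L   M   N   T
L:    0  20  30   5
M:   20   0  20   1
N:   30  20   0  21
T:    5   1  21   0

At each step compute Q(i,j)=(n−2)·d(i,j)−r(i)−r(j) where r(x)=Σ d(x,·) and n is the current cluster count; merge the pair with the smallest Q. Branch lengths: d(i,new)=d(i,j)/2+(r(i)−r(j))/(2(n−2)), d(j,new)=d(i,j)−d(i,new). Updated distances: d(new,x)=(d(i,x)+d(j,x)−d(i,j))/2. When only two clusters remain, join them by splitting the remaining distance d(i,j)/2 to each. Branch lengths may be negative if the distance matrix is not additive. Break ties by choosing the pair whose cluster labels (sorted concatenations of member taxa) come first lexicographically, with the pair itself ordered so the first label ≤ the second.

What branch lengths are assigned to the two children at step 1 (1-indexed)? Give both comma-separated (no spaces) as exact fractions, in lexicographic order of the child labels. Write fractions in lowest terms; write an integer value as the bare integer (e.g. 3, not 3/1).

19/2,-9/2

iteration 1: select L,T (d=5, Q=-72); attach at lengths (19/2, -9/2); label the merged cluster LT
  updated: d(LT,M)=8, d(LT,N)=23
iteration 2: select LT,M (d=8, Q=-51); attach at lengths (11/2, 5/2); label the merged cluster LMT
  updated: d(LMT,N)=35/2
iteration 3: select LMT,N (d=35/2); attach at lengths (35/4, 35/4); label the merged cluster LMNT
final tree: (((L:19/2,T:-9/2):11/2,M:5/2):35/4,N:35/4)
total length: 61/2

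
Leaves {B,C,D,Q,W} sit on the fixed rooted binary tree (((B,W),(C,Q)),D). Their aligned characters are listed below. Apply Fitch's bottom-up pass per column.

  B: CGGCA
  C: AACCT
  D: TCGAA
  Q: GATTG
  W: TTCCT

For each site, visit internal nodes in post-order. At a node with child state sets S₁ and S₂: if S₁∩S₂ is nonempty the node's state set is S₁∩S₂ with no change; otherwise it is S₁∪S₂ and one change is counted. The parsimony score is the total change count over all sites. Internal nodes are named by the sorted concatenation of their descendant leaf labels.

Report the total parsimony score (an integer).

14

BW@0: {C} ∪ {T} = {C,T} (union, +1)
CQ@0: {A} ∪ {G} = {A,G} (union, +1)
BCQW@0: {C,T} ∪ {A,G} = {A,C,G,T} (union, +1)
BCDQW@0: {A,C,G,T} ∩ {T} = {T} (intersection, +0)
BW@1: {G} ∪ {T} = {G,T} (union, +1)
CQ@1: {A} ∩ {A} = {A} (intersection, +0)
BCQW@1: {G,T} ∪ {A} = {A,G,T} (union, +1)
BCDQW@1: {A,G,T} ∪ {C} = {A,C,G,T} (union, +1)
BW@2: {G} ∪ {C} = {C,G} (union, +1)
CQ@2: {C} ∪ {T} = {C,T} (union, +1)
BCQW@2: {C,G} ∩ {C,T} = {C} (intersection, +0)
BCDQW@2: {C} ∪ {G} = {C,G} (union, +1)
BW@3: {C} ∩ {C} = {C} (intersection, +0)
CQ@3: {C} ∪ {T} = {C,T} (union, +1)
BCQW@3: {C} ∩ {C,T} = {C} (intersection, +0)
BCDQW@3: {C} ∪ {A} = {A,C} (union, +1)
BW@4: {A} ∪ {T} = {A,T} (union, +1)
CQ@4: {T} ∪ {G} = {G,T} (union, +1)
BCQW@4: {A,T} ∩ {G,T} = {T} (intersection, +0)
BCDQW@4: {T} ∪ {A} = {A,T} (union, +1)
per-site changes: [3, 3, 3, 2, 3]; total = 14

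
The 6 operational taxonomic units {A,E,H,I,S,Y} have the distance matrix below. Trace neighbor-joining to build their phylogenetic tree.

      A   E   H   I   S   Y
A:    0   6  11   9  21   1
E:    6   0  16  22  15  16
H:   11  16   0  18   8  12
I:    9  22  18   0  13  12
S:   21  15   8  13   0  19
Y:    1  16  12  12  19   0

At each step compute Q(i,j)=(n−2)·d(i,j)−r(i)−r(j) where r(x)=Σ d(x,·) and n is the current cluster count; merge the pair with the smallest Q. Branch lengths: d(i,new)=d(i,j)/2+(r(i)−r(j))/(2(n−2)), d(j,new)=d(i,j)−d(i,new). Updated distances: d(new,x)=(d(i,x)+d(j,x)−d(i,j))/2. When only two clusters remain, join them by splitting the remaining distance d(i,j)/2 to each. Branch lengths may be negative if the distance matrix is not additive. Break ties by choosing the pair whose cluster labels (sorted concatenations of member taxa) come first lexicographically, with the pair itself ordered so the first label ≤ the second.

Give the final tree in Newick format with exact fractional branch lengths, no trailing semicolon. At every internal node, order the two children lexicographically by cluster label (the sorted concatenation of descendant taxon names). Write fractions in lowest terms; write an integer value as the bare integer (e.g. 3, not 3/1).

step 1: merge (H,S) at d=8, Q=-109; branch lengths H→21/8, S→43/8; new cluster HS
  updated: d(A,HS)=12, d(E,HS)=23/2, d(HS,I)=23/2, d(HS,Y)=23/2
step 2: merge (E,HS) at d=23/2, Q=-135/2; branch lengths E→29/4, HS→17/4; new cluster EHS
  updated: d(A,EHS)=13/4, d(EHS,I)=11, d(EHS,Y)=8
step 3: merge (A,Y) at d=1, Q=-129/4; branch lengths A→-23/16, Y→39/16; new cluster AY
  updated: d(AY,EHS)=41/8, d(AY,I)=10
step 4: merge (AY,EHS) at d=41/8, Q=-209/8; branch lengths AY→33/16, EHS→49/16; new cluster AEHSY
  updated: d(AEHSY,I)=127/16
step 5: merge (AEHSY,I) at d=127/16; branch lengths AEHSY→127/32, I→127/32; new cluster AEHISY
final tree: (((A:-23/16,Y:39/16):33/16,(E:29/4,(H:21/8,S:43/8):17/4):49/16):127/32,I:127/32)
total length: 537/16

(((A:-23/16,Y:39/16):33/16,(E:29/4,(H:21/8,S:43/8):17/4):49/16):127/32,I:127/32)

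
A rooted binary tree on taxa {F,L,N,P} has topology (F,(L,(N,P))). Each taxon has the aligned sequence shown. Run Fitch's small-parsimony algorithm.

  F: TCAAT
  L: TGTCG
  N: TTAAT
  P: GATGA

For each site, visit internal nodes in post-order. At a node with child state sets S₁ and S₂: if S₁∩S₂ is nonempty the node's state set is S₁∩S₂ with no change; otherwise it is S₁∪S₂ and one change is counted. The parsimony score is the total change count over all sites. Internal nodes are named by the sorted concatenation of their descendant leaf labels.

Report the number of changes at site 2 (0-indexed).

2

NP@0: {T} ∪ {G} = {G,T} (union, +1)
LNP@0: {T} ∩ {G,T} = {T} (intersection, +0)
FLNP@0: {T} ∩ {T} = {T} (intersection, +0)
NP@1: {T} ∪ {A} = {A,T} (union, +1)
LNP@1: {G} ∪ {A,T} = {A,G,T} (union, +1)
FLNP@1: {C} ∪ {A,G,T} = {A,C,G,T} (union, +1)
NP@2: {A} ∪ {T} = {A,T} (union, +1)
LNP@2: {T} ∩ {A,T} = {T} (intersection, +0)
FLNP@2: {A} ∪ {T} = {A,T} (union, +1)
NP@3: {A} ∪ {G} = {A,G} (union, +1)
LNP@3: {C} ∪ {A,G} = {A,C,G} (union, +1)
FLNP@3: {A} ∩ {A,C,G} = {A} (intersection, +0)
NP@4: {T} ∪ {A} = {A,T} (union, +1)
LNP@4: {G} ∪ {A,T} = {A,G,T} (union, +1)
FLNP@4: {T} ∩ {A,G,T} = {T} (intersection, +0)
per-site changes: [1, 3, 2, 2, 2]; total = 10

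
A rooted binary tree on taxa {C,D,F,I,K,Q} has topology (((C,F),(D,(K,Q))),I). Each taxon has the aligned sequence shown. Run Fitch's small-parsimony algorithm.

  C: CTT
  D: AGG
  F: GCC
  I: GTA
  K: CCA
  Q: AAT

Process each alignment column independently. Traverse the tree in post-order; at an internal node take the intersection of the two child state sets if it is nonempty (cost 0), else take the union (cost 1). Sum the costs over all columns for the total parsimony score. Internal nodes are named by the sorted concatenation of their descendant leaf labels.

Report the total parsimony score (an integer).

11

site 0, node CF: C={C} ∪ F={G} → {C,G} (+1)
site 0, node KQ: K={C} ∪ Q={A} → {A,C} (+1)
site 0, node DKQ: D={A} ∩ KQ={A,C} → {A} (+0)
site 0, node CDFKQ: CF={C,G} ∪ DKQ={A} → {A,C,G} (+1)
site 0, node CDFIKQ: CDFKQ={A,C,G} ∩ I={G} → {G} (+0)
site 1, node CF: C={T} ∪ F={C} → {C,T} (+1)
site 1, node KQ: K={C} ∪ Q={A} → {A,C} (+1)
site 1, node DKQ: D={G} ∪ KQ={A,C} → {A,C,G} (+1)
site 1, node CDFKQ: CF={C,T} ∩ DKQ={A,C,G} → {C} (+0)
site 1, node CDFIKQ: CDFKQ={C} ∪ I={T} → {C,T} (+1)
site 2, node CF: C={T} ∪ F={C} → {C,T} (+1)
site 2, node KQ: K={A} ∪ Q={T} → {A,T} (+1)
site 2, node DKQ: D={G} ∪ KQ={A,T} → {A,G,T} (+1)
site 2, node CDFKQ: CF={C,T} ∩ DKQ={A,G,T} → {T} (+0)
site 2, node CDFIKQ: CDFKQ={T} ∪ I={A} → {A,T} (+1)
per-site changes: [3, 4, 4]; total = 11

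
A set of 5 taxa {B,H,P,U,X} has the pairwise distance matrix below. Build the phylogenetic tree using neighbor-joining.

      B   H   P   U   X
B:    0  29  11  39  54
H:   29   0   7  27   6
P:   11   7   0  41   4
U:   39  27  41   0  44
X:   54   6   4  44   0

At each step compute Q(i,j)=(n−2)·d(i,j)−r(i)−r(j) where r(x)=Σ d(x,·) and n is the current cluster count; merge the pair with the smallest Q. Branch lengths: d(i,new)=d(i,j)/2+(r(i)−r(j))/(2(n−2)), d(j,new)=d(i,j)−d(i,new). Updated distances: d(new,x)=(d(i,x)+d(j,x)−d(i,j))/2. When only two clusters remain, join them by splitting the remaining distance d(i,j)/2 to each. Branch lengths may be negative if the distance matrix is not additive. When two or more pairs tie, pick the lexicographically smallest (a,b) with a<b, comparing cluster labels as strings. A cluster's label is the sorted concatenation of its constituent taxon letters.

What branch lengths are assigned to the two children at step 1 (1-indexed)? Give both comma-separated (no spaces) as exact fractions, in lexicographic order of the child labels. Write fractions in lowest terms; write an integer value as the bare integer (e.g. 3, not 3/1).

33/2,45/2

step 1: merge (B,U) at d=39, Q=-167; branch lengths B→33/2, U→45/2; new cluster BU
  updated: d(BU,H)=17/2, d(BU,P)=13/2, d(BU,X)=59/2
step 2: merge (BU,H) at d=17/2, Q=-49; branch lengths BU→10, H→-3/2; new cluster BHU
  updated: d(BHU,P)=5/2, d(BHU,X)=27/2
step 3: merge (BHU,P) at d=5/2, Q=-20; branch lengths BHU→6, P→-7/2; new cluster BHPU
  updated: d(BHPU,X)=15/2
step 4: merge (BHPU,X) at d=15/2; branch lengths BHPU→15/4, X→15/4; new cluster BHPUX
final tree: ((((B:33/2,U:45/2):10,H:-3/2):6,P:-7/2):15/4,X:15/4)
total length: 115/2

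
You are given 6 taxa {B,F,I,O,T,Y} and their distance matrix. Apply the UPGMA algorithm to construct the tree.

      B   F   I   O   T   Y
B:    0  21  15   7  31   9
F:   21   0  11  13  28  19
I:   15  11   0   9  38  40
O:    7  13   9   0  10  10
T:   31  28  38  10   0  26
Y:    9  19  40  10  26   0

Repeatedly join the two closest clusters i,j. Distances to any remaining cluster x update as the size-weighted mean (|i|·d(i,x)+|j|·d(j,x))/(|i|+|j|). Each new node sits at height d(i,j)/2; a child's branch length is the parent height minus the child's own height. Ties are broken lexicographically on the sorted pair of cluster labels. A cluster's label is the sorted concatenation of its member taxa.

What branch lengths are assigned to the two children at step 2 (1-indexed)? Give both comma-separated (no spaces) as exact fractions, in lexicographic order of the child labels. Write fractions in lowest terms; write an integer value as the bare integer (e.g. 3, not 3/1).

5/4,19/4

step 1: merge (B,O) at d=7; branch lengths B→7/2, O→7/2; new cluster BO
  updated: d(BO,F)=17, d(BO,I)=12, d(BO,T)=41/2, d(BO,Y)=19/2
step 2: merge (BO,Y) at d=19/2; branch lengths BO→5/4, Y→19/4; new cluster BOY
  updated: d(BOY,F)=53/3, d(BOY,I)=64/3, d(BOY,T)=67/3
step 3: merge (F,I) at d=11; branch lengths F→11/2, I→11/2; new cluster FI
  updated: d(BOY,FI)=39/2, d(FI,T)=33
step 4: merge (BOY,FI) at d=39/2; branch lengths BOY→5, FI→17/4; new cluster BFIOY
  updated: d(BFIOY,T)=133/5
step 5: merge (BFIOY,T) at d=133/5; branch lengths BFIOY→71/20, T→133/10; new cluster BFIOTY
final tree: ((((B:7/2,O:7/2):5/4,Y:19/4):5,(F:11/2,I:11/2):17/4):71/20,T:133/10)
total length: 501/10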